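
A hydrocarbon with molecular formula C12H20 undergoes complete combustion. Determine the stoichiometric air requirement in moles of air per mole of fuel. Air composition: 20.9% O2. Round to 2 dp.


Balanced combustion: C12H20 + 17 O2 -> 12 CO2 + 10 H2O
O2 needed = C + H/4 = 12 + 20/4 = 17.00 moles
Air moles = O2 / 0.209 = 17.00 / 0.209 = 81.34 moles air


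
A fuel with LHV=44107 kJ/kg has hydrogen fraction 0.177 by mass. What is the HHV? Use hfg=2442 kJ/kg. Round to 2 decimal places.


HHV = LHV + hfg * 9 * H
Water addition = 2442 * 9 * 0.177 = 3890.106 kJ/kg
HHV = 44107 + 3890.106 = 47997.11 kJ/kg


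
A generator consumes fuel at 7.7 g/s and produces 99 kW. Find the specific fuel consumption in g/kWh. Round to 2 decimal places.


SFC = (mf / BP) * 3600
Rate = 7.7 / 99 = 0.077778 g/(s*kW)
SFC = 0.077778 * 3600 = 280.00 g/kWh


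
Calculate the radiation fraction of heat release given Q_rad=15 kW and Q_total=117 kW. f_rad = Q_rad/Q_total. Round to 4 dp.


f_rad = Q_rad / Q_total
f_rad = 15 / 117 = 0.1282


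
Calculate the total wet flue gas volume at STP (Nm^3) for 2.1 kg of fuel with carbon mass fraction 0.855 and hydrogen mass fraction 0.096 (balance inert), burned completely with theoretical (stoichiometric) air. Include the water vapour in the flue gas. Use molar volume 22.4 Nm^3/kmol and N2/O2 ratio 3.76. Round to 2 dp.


Per kg fuel: CO2 = (C/12 kmol)*22.4 = (0.855/12)*22.4 = 1.59600 Nm^3
Per kg fuel: H2O = (H/2 kmol)*22.4 = (0.096/2)*22.4 = 1.07520 Nm^3
O2 needed per kg fuel = C/12 + H/4 = 0.855/12 + 0.096/4 = 0.09525000 kmol
Per kg fuel: N2 = O2*3.76*22.4 = 0.09525000*3.76*22.4 = 8.02234 Nm^3
Total per kg = 1.59600 + 1.07520 + 8.02234 = 10.69354 Nm^3
Total = 10.69354 * 2.1 = 22.46 Nm^3


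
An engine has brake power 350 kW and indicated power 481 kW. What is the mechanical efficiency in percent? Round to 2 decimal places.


eta_mech = (BP / IP) * 100
Ratio = 350 / 481 = 0.7277
eta_mech = 0.7277 * 100 = 72.77%


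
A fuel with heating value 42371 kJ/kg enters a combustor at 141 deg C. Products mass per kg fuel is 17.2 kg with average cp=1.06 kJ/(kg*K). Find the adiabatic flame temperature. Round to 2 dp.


T_ad = T_in + Hc / (m_p * cp)
Denominator = 17.2 * 1.06 = 18.2320
Temperature rise = 42371 / 18.2320 = 2323.99 K
T_ad = 141 + 2323.99 = 2464.99 deg C


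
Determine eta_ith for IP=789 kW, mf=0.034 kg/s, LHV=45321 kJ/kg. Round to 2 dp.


eta_ith = (IP / (mf * LHV)) * 100
Denominator = 0.034 * 45321 = 1540.9140 kW
eta_ith = (789 / 1540.9140) * 100 = 51.20%


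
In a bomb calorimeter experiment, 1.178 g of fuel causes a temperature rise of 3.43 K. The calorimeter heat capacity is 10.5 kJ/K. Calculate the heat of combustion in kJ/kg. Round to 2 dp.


Hc = C_cal * delta_T / m_fuel
Q_released = 10.5 * 3.43 = 36.0150 kJ
m_fuel = 1.178 g = 1.178/1000 kg = 0.001178 kg
Hc = 36.0150 / 0.001178 = 30573.01 kJ/kg


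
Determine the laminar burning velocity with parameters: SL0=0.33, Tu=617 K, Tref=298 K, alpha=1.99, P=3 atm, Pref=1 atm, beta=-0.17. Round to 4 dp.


SL = SL0 * (Tu/Tref)^alpha * (P/Pref)^beta
T ratio = 617/298 = 2.07046980
(T ratio)^alpha = 2.07046980^1.99 = 4.255760
(P/Pref)^beta = 3^(-0.17) = 0.829639
SL = 0.33 * 4.255760 * 0.829639 = 1.1651 m/s


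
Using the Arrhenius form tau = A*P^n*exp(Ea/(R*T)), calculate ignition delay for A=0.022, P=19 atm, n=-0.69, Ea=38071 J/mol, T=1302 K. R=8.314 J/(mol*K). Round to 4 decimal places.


tau = A * P^n * exp(Ea/(R*T))
P^n = 19^(-0.69) = 0.13111731
Ea/(R*T) = 38071/(8.314*1302) = 3.517007
exp(Ea/(R*T)) = 33.683476
tau = 0.022 * 0.13111731 * 33.683476 = 0.0972 ms


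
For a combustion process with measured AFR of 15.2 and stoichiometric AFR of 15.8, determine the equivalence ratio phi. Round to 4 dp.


phi = AFR_stoich / AFR_actual
phi = 15.8 / 15.2 = 1.0395


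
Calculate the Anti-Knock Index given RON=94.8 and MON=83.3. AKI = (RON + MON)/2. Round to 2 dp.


AKI = (RON + MON) / 2
AKI = (94.8 + 83.3) / 2
AKI = 178.1 / 2 = 89.05


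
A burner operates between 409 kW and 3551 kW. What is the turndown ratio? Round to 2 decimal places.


TDR = Q_max / Q_min
TDR = 3551 / 409 = 8.68


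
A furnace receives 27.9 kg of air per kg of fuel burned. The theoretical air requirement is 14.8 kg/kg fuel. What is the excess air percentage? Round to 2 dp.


Excess air = actual - stoichiometric = 27.9 - 14.8 = 13.10 kg/kg fuel
Excess air % = (excess / stoich) * 100 = (13.10 / 14.8) * 100 = 88.51%


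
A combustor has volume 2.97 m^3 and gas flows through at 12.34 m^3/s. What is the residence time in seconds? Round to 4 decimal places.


tau = V / Q_flow
tau = 2.97 / 12.34 = 0.2407 s


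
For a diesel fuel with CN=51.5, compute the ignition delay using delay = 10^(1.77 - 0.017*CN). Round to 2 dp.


delay = 10^(1.77 - 0.017*CN)
Exponent = 1.77 - 0.017*51.5 = 0.8945
delay = 10^0.8945 = 7.84 ms


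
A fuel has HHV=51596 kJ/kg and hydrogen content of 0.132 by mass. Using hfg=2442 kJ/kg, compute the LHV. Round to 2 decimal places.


LHV = HHV - hfg * 9 * H
Water correction = 2442 * 9 * 0.132 = 2901.096 kJ/kg
LHV = 51596 - 2901.096 = 48694.90 kJ/kg


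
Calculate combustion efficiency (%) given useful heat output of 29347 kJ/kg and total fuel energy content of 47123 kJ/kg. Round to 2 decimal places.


Efficiency = (Q_useful / Q_fuel) * 100
Efficiency = (29347 / 47123) * 100
Efficiency = 0.6228 * 100 = 62.28%


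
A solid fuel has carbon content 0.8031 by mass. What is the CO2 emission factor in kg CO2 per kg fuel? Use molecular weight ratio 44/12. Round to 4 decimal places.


EF = C_frac * (M_CO2 / M_C)
EF = 0.8031 * (44/12)
EF = 0.8031 * 3.666667 = 2.9447 kg_CO2/kg_fuel


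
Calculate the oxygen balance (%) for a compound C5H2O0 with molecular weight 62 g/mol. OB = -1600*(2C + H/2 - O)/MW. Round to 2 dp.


OB = -1600 * (2C + H/2 - O) / MW
Inner = 2*5 + 2/2 - 0 = 11.00
OB = -1600 * 11.00 / 62 = -283.87%


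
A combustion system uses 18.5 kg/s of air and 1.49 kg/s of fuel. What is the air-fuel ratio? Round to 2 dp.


AFR = m_air / m_fuel
AFR = 18.5 / 1.49 = 12.42


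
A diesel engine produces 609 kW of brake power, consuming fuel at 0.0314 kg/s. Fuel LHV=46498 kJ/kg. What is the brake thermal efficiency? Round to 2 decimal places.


eta_BTE = (BP / (mf * LHV)) * 100
Denominator = 0.0314 * 46498 = 1460.0372 kW
eta_BTE = (609 / 1460.0372) * 100 = 41.71%


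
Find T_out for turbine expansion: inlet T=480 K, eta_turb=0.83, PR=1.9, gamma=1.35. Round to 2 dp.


T_out = T_in * (1 - eta * (1 - PR^(-(gamma-1)/gamma)))
Exponent = -(1.35-1)/1.35 = -0.25925926
PR^exp = 1.9^(-0.25925926) = 0.84670193
Factor = 1 - 0.83*(1 - 0.84670193) = 0.87276260
T_out = 480 * 0.87276260 = 418.93 K


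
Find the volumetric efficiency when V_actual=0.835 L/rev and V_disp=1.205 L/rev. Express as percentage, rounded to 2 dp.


eta_v = (V_actual / V_disp) * 100
Ratio = 0.835 / 1.205 = 0.6929
eta_v = 0.6929 * 100 = 69.29%


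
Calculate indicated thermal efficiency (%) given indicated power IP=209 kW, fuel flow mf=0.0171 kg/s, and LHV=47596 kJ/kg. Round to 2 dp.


eta_ith = (IP / (mf * LHV)) * 100
Denominator = 0.0171 * 47596 = 813.8916 kW
eta_ith = (209 / 813.8916) * 100 = 25.68%


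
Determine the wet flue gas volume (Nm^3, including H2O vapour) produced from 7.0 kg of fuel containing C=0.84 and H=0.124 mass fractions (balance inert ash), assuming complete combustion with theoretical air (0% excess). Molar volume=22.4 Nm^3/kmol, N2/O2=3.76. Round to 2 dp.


Per kg fuel: CO2 = (C/12 kmol)*22.4 = (0.84/12)*22.4 = 1.56800 Nm^3
Per kg fuel: H2O = (H/2 kmol)*22.4 = (0.124/2)*22.4 = 1.38880 Nm^3
O2 needed per kg fuel = C/12 + H/4 = 0.84/12 + 0.124/4 = 0.10100000 kmol
Per kg fuel: N2 = O2*3.76*22.4 = 0.10100000*3.76*22.4 = 8.50662 Nm^3
Total per kg = 1.56800 + 1.38880 + 8.50662 = 11.46342 Nm^3
Total = 11.46342 * 7.0 = 80.24 Nm^3


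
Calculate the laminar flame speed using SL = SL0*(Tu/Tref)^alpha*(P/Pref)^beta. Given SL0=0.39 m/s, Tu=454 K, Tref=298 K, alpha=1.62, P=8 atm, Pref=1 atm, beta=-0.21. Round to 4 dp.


SL = SL0 * (Tu/Tref)^alpha * (P/Pref)^beta
T ratio = 454/298 = 1.52348993
(T ratio)^alpha = 1.52348993^1.62 = 1.977881
(P/Pref)^beta = 8^(-0.21) = 0.646176
SL = 0.39 * 1.977881 * 0.646176 = 0.4984 m/s


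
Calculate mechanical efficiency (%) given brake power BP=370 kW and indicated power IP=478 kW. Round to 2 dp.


eta_mech = (BP / IP) * 100
Ratio = 370 / 478 = 0.7741
eta_mech = 0.7741 * 100 = 77.41%


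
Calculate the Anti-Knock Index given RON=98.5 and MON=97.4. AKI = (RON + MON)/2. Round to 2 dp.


AKI = (RON + MON) / 2
AKI = (98.5 + 97.4) / 2
AKI = 195.9 / 2 = 97.95


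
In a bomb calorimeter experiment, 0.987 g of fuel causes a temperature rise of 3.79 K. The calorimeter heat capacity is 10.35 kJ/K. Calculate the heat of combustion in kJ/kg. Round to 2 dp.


Hc = C_cal * delta_T / m_fuel
Q_released = 10.35 * 3.79 = 39.2265 kJ
m_fuel = 0.987 g = 0.987/1000 kg = 0.000987 kg
Hc = 39.2265 / 0.000987 = 39743.16 kJ/kg


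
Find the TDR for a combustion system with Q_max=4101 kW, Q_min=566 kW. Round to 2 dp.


TDR = Q_max / Q_min
TDR = 4101 / 566 = 7.25


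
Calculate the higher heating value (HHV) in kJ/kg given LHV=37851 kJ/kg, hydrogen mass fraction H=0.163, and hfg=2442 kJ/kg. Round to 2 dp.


HHV = LHV + hfg * 9 * H
Water addition = 2442 * 9 * 0.163 = 3582.414 kJ/kg
HHV = 37851 + 3582.414 = 41433.41 kJ/kg


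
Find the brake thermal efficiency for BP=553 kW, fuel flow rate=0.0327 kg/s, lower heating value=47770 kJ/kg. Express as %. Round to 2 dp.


eta_BTE = (BP / (mf * LHV)) * 100
Denominator = 0.0327 * 47770 = 1562.0790 kW
eta_BTE = (553 / 1562.0790) * 100 = 35.40%


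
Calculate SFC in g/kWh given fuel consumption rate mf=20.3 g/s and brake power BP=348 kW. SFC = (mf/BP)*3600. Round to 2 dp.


SFC = (mf / BP) * 3600
Rate = 20.3 / 348 = 0.058333 g/(s*kW)
SFC = 0.058333 * 3600 = 210.00 g/kWh


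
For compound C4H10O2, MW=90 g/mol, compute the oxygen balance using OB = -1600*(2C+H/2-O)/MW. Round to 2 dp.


OB = -1600 * (2C + H/2 - O) / MW
Inner = 2*4 + 10/2 - 2 = 11.00
OB = -1600 * 11.00 / 90 = -195.56%


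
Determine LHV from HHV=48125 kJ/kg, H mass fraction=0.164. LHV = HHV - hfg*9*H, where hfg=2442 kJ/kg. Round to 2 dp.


LHV = HHV - hfg * 9 * H
Water correction = 2442 * 9 * 0.164 = 3604.392 kJ/kg
LHV = 48125 - 3604.392 = 44520.61 kJ/kg


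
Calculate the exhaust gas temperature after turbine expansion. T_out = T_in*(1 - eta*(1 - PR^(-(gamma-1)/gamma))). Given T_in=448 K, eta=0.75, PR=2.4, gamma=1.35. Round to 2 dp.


T_out = T_in * (1 - eta * (1 - PR^(-(gamma-1)/gamma)))
Exponent = -(1.35-1)/1.35 = -0.25925926
PR^exp = 2.4^(-0.25925926) = 0.79694200
Factor = 1 - 0.75*(1 - 0.79694200) = 0.84770650
T_out = 448 * 0.84770650 = 379.77 K


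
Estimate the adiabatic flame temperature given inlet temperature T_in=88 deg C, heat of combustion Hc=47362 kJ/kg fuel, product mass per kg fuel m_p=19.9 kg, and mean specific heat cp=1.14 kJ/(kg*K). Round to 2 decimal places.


T_ad = T_in + Hc / (m_p * cp)
Denominator = 19.9 * 1.14 = 22.6860
Temperature rise = 47362 / 22.6860 = 2087.72 K
T_ad = 88 + 2087.72 = 2175.72 deg C


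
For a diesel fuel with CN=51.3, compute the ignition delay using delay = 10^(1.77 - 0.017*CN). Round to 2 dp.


delay = 10^(1.77 - 0.017*CN)
Exponent = 1.77 - 0.017*51.3 = 0.8979
delay = 10^0.8979 = 7.90 ms


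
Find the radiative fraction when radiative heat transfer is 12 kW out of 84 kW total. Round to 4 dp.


f_rad = Q_rad / Q_total
f_rad = 12 / 84 = 0.1429


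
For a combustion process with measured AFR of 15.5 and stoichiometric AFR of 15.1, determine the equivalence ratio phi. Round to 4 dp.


phi = AFR_stoich / AFR_actual
phi = 15.1 / 15.5 = 0.9742


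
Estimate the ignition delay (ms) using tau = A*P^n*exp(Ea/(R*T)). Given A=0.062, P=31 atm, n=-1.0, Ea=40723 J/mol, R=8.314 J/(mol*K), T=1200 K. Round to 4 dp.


tau = A * P^n * exp(Ea/(R*T))
P^n = 31^(-1.0) = 0.03225806
Ea/(R*T) = 40723/(8.314*1200) = 4.081770
exp(Ea/(R*T)) = 59.250233
tau = 0.062 * 0.03225806 * 59.250233 = 0.1185 ms


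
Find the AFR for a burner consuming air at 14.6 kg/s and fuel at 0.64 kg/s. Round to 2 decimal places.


AFR = m_air / m_fuel
AFR = 14.6 / 0.64 = 22.81


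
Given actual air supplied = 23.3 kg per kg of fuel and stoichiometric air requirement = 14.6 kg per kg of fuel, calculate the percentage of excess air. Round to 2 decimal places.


Excess air = actual - stoichiometric = 23.3 - 14.6 = 8.70 kg/kg fuel
Excess air % = (excess / stoich) * 100 = (8.70 / 14.6) * 100 = 59.59%


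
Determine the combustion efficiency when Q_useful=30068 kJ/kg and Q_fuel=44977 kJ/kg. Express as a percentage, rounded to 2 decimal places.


Efficiency = (Q_useful / Q_fuel) * 100
Efficiency = (30068 / 44977) * 100
Efficiency = 0.6685 * 100 = 66.85%


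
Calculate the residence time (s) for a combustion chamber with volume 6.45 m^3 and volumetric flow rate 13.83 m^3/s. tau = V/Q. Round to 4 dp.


tau = V / Q_flow
tau = 6.45 / 13.83 = 0.4664 s


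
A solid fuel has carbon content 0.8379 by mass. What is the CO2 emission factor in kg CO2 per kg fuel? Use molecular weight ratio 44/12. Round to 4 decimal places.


EF = C_frac * (M_CO2 / M_C)
EF = 0.8379 * (44/12)
EF = 0.8379 * 3.666667 = 3.0723 kg_CO2/kg_fuel


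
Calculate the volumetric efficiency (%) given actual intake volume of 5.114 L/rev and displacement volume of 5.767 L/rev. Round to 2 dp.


eta_v = (V_actual / V_disp) * 100
Ratio = 5.114 / 5.767 = 0.8868
eta_v = 0.8868 * 100 = 88.68%


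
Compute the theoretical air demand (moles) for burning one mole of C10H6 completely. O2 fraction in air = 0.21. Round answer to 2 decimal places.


Balanced combustion: C10H6 + 11.5 O2 -> 10 CO2 + 3 H2O
O2 needed = C + H/4 = 10 + 6/4 = 11.50 moles
Air moles = O2 / 0.21 = 11.50 / 0.21 = 54.76 moles air


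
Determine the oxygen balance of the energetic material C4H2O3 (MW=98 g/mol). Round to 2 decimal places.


OB = -1600 * (2C + H/2 - O) / MW
Inner = 2*4 + 2/2 - 3 = 6.00
OB = -1600 * 6.00 / 98 = -97.96%


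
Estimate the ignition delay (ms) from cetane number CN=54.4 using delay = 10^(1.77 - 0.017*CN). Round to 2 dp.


delay = 10^(1.77 - 0.017*CN)
Exponent = 1.77 - 0.017*54.4 = 0.8452
delay = 10^0.8452 = 7.00 ms


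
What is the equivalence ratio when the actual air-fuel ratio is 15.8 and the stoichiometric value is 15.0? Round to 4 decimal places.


phi = AFR_stoich / AFR_actual
phi = 15.0 / 15.8 = 0.9494


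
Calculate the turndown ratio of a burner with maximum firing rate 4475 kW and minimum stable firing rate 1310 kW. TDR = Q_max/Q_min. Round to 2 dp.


TDR = Q_max / Q_min
TDR = 4475 / 1310 = 3.42


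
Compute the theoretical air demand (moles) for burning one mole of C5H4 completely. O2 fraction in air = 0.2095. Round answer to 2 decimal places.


Balanced combustion: C5H4 + 6 O2 -> 5 CO2 + 2 H2O
O2 needed = C + H/4 = 5 + 4/4 = 6.00 moles
Air moles = O2 / 0.2095 = 6.00 / 0.2095 = 28.64 moles air


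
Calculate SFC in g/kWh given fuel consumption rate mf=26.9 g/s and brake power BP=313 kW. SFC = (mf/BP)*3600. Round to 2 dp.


SFC = (mf / BP) * 3600
Rate = 26.9 / 313 = 0.085942 g/(s*kW)
SFC = 0.085942 * 3600 = 309.39 g/kWh


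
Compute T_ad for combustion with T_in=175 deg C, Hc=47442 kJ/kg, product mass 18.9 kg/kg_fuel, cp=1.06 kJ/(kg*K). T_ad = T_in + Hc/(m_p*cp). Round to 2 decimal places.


T_ad = T_in + Hc / (m_p * cp)
Denominator = 18.9 * 1.06 = 20.0340
Temperature rise = 47442 / 20.0340 = 2368.07 K
T_ad = 175 + 2368.07 = 2543.07 deg C


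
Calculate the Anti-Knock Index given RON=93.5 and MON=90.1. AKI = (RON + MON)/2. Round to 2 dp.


AKI = (RON + MON) / 2
AKI = (93.5 + 90.1) / 2
AKI = 183.6 / 2 = 91.80


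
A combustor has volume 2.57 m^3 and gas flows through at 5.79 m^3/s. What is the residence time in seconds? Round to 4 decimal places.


tau = V / Q_flow
tau = 2.57 / 5.79 = 0.4439 s


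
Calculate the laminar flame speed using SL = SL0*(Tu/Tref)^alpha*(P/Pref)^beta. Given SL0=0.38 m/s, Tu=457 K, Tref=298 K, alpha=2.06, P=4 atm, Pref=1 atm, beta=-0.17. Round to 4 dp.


SL = SL0 * (Tu/Tref)^alpha * (P/Pref)^beta
T ratio = 457/298 = 1.53355705
(T ratio)^alpha = 1.53355705^2.06 = 2.412914
(P/Pref)^beta = 4^(-0.17) = 0.790041
SL = 0.38 * 2.412914 * 0.790041 = 0.7244 m/s


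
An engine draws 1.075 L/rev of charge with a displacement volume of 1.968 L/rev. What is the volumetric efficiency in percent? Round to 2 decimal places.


eta_v = (V_actual / V_disp) * 100
Ratio = 1.075 / 1.968 = 0.5462
eta_v = 0.5462 * 100 = 54.62%


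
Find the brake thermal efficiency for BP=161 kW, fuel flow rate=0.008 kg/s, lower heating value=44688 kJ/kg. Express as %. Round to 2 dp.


eta_BTE = (BP / (mf * LHV)) * 100
Denominator = 0.008 * 44688 = 357.5040 kW
eta_BTE = (161 / 357.5040) * 100 = 45.03%


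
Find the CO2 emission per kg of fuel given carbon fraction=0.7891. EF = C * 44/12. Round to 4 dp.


EF = C_frac * (M_CO2 / M_C)
EF = 0.7891 * (44/12)
EF = 0.7891 * 3.666667 = 2.8934 kg_CO2/kg_fuel


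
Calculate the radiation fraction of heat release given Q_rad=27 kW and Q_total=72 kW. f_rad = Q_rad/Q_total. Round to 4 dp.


f_rad = Q_rad / Q_total
f_rad = 27 / 72 = 0.3750


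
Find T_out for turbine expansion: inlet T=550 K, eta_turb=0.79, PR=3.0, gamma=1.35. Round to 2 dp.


T_out = T_in * (1 - eta * (1 - PR^(-(gamma-1)/gamma)))
Exponent = -(1.35-1)/1.35 = -0.25925926
PR^exp = 3.0^(-0.25925926) = 0.75214556
Factor = 1 - 0.79*(1 - 0.75214556) = 0.80419499
T_out = 550 * 0.80419499 = 442.31 K


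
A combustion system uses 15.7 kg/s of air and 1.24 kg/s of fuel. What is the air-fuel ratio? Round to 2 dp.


AFR = m_air / m_fuel
AFR = 15.7 / 1.24 = 12.66


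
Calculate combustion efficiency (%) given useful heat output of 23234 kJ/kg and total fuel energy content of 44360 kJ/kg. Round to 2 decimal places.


Efficiency = (Q_useful / Q_fuel) * 100
Efficiency = (23234 / 44360) * 100
Efficiency = 0.5238 * 100 = 52.38%


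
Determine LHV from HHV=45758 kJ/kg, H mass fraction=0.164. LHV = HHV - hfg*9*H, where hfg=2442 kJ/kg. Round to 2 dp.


LHV = HHV - hfg * 9 * H
Water correction = 2442 * 9 * 0.164 = 3604.392 kJ/kg
LHV = 45758 - 3604.392 = 42153.61 kJ/kg


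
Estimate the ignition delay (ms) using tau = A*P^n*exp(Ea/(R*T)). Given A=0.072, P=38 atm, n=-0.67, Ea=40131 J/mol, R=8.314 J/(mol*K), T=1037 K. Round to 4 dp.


tau = A * P^n * exp(Ea/(R*T))
P^n = 38^(-0.67) = 0.08740675
Ea/(R*T) = 40131/(8.314*1037) = 4.654695
exp(Ea/(R*T)) = 105.077140
tau = 0.072 * 0.08740675 * 105.077140 = 0.6613 ms


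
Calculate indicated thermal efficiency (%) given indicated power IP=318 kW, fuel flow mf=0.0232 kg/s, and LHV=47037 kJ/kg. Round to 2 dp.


eta_ith = (IP / (mf * LHV)) * 100
Denominator = 0.0232 * 47037 = 1091.2584 kW
eta_ith = (318 / 1091.2584) * 100 = 29.14%


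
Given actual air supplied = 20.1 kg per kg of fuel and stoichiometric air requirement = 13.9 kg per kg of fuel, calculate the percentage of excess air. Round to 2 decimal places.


Excess air = actual - stoichiometric = 20.1 - 13.9 = 6.20 kg/kg fuel
Excess air % = (excess / stoich) * 100 = (6.20 / 13.9) * 100 = 44.60%


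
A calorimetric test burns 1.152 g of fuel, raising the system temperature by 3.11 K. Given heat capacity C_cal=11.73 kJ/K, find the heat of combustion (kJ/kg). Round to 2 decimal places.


Hc = C_cal * delta_T / m_fuel
Q_released = 11.73 * 3.11 = 36.4803 kJ
m_fuel = 1.152 g = 1.152/1000 kg = 0.001152 kg
Hc = 36.4803 / 0.001152 = 31666.93 kJ/kg


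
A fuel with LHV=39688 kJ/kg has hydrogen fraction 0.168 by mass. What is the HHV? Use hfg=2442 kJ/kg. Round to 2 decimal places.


HHV = LHV + hfg * 9 * H
Water addition = 2442 * 9 * 0.168 = 3692.304 kJ/kg
HHV = 39688 + 3692.304 = 43380.30 kJ/kg


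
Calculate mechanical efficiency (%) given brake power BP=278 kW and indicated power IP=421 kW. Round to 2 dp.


eta_mech = (BP / IP) * 100
Ratio = 278 / 421 = 0.6603
eta_mech = 0.6603 * 100 = 66.03%


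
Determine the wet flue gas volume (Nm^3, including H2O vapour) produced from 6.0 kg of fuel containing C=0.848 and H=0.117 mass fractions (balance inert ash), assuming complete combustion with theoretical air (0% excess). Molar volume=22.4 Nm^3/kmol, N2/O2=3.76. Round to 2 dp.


Per kg fuel: CO2 = (C/12 kmol)*22.4 = (0.848/12)*22.4 = 1.58293 Nm^3
Per kg fuel: H2O = (H/2 kmol)*22.4 = (0.117/2)*22.4 = 1.31040 Nm^3
O2 needed per kg fuel = C/12 + H/4 = 0.848/12 + 0.117/4 = 0.09991667 kmol
Per kg fuel: N2 = O2*3.76*22.4 = 0.09991667*3.76*22.4 = 8.41538 Nm^3
Total per kg = 1.58293 + 1.31040 + 8.41538 = 11.30871 Nm^3
Total = 11.30871 * 6.0 = 67.85 Nm^3


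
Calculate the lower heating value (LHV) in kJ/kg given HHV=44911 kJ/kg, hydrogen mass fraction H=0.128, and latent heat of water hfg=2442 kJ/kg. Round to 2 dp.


LHV = HHV - hfg * 9 * H
Water correction = 2442 * 9 * 0.128 = 2813.184 kJ/kg
LHV = 44911 - 2813.184 = 42097.82 kJ/kg


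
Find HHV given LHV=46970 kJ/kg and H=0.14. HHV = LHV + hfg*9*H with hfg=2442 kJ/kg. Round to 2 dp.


HHV = LHV + hfg * 9 * H
Water addition = 2442 * 9 * 0.14 = 3076.920 kJ/kg
HHV = 46970 + 3076.920 = 50046.92 kJ/kg


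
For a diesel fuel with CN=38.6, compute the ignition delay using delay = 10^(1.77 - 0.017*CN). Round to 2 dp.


delay = 10^(1.77 - 0.017*CN)
Exponent = 1.77 - 0.017*38.6 = 1.1138
delay = 10^1.1138 = 13.00 ms


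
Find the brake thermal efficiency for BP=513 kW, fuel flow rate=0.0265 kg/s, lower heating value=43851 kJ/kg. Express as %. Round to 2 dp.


eta_BTE = (BP / (mf * LHV)) * 100
Denominator = 0.0265 * 43851 = 1162.0515 kW
eta_BTE = (513 / 1162.0515) * 100 = 44.15%


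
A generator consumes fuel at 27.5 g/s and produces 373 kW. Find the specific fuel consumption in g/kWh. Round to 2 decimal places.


SFC = (mf / BP) * 3600
Rate = 27.5 / 373 = 0.073727 g/(s*kW)
SFC = 0.073727 * 3600 = 265.42 g/kWh


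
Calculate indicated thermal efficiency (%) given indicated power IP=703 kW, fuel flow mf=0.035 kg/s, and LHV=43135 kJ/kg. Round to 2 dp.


eta_ith = (IP / (mf * LHV)) * 100
Denominator = 0.035 * 43135 = 1509.7250 kW
eta_ith = (703 / 1509.7250) * 100 = 46.56%


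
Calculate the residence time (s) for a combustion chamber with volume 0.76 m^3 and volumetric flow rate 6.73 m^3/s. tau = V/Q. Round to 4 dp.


tau = V / Q_flow
tau = 0.76 / 6.73 = 0.1129 s


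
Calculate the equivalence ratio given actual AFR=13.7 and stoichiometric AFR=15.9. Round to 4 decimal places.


phi = AFR_stoich / AFR_actual
phi = 15.9 / 13.7 = 1.1606


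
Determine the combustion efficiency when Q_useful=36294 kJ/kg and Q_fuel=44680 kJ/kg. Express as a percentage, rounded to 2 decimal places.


Efficiency = (Q_useful / Q_fuel) * 100
Efficiency = (36294 / 44680) * 100
Efficiency = 0.8123 * 100 = 81.23%


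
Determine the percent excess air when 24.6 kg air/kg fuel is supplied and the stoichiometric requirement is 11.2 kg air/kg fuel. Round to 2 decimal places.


Excess air = actual - stoichiometric = 24.6 - 11.2 = 13.40 kg/kg fuel
Excess air % = (excess / stoich) * 100 = (13.40 / 11.2) * 100 = 119.64%


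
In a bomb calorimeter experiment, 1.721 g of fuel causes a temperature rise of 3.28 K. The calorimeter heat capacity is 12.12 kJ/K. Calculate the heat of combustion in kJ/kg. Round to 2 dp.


Hc = C_cal * delta_T / m_fuel
Q_released = 12.12 * 3.28 = 39.7536 kJ
m_fuel = 1.721 g = 1.721/1000 kg = 0.001721 kg
Hc = 39.7536 / 0.001721 = 23099.13 kJ/kg


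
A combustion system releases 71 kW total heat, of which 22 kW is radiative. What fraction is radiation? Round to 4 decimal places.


f_rad = Q_rad / Q_total
f_rad = 22 / 71 = 0.3099


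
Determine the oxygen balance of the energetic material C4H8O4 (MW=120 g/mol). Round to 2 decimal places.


OB = -1600 * (2C + H/2 - O) / MW
Inner = 2*4 + 8/2 - 4 = 8.00
OB = -1600 * 8.00 / 120 = -106.67%


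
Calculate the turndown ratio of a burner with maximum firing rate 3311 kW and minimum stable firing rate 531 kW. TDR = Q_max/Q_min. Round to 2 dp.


TDR = Q_max / Q_min
TDR = 3311 / 531 = 6.24


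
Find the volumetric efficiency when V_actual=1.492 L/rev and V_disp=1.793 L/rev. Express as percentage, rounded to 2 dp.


eta_v = (V_actual / V_disp) * 100
Ratio = 1.492 / 1.793 = 0.8321
eta_v = 0.8321 * 100 = 83.21%


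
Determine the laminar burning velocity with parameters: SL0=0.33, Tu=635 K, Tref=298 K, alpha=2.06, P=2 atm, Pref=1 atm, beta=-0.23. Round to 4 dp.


SL = SL0 * (Tu/Tref)^alpha * (P/Pref)^beta
T ratio = 635/298 = 2.13087248
(T ratio)^alpha = 2.13087248^2.06 = 4.751474
(P/Pref)^beta = 2^(-0.23) = 0.852635
SL = 0.33 * 4.751474 * 0.852635 = 1.3369 m/s


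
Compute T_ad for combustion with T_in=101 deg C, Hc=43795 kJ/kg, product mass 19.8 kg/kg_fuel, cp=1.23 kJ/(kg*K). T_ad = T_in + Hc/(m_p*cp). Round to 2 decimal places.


T_ad = T_in + Hc / (m_p * cp)
Denominator = 19.8 * 1.23 = 24.3540
Temperature rise = 43795 / 24.3540 = 1798.27 K
T_ad = 101 + 1798.27 = 1899.27 deg C


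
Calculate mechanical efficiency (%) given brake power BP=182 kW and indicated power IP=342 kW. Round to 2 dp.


eta_mech = (BP / IP) * 100
Ratio = 182 / 342 = 0.5322
eta_mech = 0.5322 * 100 = 53.22%


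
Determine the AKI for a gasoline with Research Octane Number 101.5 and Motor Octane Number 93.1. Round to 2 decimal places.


AKI = (RON + MON) / 2
AKI = (101.5 + 93.1) / 2
AKI = 194.6 / 2 = 97.30


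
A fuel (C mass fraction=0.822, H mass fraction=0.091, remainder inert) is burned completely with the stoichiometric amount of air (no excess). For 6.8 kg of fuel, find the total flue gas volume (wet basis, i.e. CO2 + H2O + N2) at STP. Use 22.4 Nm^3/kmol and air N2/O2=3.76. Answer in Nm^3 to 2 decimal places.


Per kg fuel: CO2 = (C/12 kmol)*22.4 = (0.822/12)*22.4 = 1.53440 Nm^3
Per kg fuel: H2O = (H/2 kmol)*22.4 = (0.091/2)*22.4 = 1.01920 Nm^3
O2 needed per kg fuel = C/12 + H/4 = 0.822/12 + 0.091/4 = 0.09125000 kmol
Per kg fuel: N2 = O2*3.76*22.4 = 0.09125000*3.76*22.4 = 7.68544 Nm^3
Total per kg = 1.53440 + 1.01920 + 7.68544 = 10.23904 Nm^3
Total = 10.23904 * 6.8 = 69.63 Nm^3


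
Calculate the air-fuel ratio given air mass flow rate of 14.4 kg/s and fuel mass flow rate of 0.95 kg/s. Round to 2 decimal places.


AFR = m_air / m_fuel
AFR = 14.4 / 0.95 = 15.16


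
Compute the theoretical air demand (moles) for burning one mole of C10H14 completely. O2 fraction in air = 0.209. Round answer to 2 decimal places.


Balanced combustion: C10H14 + 13.5 O2 -> 10 CO2 + 7 H2O
O2 needed = C + H/4 = 10 + 14/4 = 13.50 moles
Air moles = O2 / 0.209 = 13.50 / 0.209 = 64.59 moles air


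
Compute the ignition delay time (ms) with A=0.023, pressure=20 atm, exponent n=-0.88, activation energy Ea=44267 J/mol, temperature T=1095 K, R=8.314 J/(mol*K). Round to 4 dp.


tau = A * P^n * exp(Ea/(R*T))
P^n = 20^(-0.88) = 0.07162978
Ea/(R*T) = 44267/(8.314*1095) = 4.862459
exp(Ea/(R*T)) = 129.341861
tau = 0.023 * 0.07162978 * 129.341861 = 0.2131 ms


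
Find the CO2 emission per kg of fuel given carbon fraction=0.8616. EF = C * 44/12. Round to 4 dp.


EF = C_frac * (M_CO2 / M_C)
EF = 0.8616 * (44/12)
EF = 0.8616 * 3.666667 = 3.1592 kg_CO2/kg_fuel


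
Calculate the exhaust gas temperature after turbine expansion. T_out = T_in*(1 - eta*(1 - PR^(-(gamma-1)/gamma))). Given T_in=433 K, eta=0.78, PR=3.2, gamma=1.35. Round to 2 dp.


T_out = T_in * (1 - eta * (1 - PR^(-(gamma-1)/gamma)))
Exponent = -(1.35-1)/1.35 = -0.25925926
PR^exp = 3.2^(-0.25925926) = 0.73966521
Factor = 1 - 0.78*(1 - 0.73966521) = 0.79693886
T_out = 433 * 0.79693886 = 345.07 K


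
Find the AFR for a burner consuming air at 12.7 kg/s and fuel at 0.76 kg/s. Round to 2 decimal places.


AFR = m_air / m_fuel
AFR = 12.7 / 0.76 = 16.71


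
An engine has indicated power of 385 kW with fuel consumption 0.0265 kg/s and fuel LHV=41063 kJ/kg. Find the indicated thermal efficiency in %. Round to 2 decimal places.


eta_ith = (IP / (mf * LHV)) * 100
Denominator = 0.0265 * 41063 = 1088.1695 kW
eta_ith = (385 / 1088.1695) * 100 = 35.38%


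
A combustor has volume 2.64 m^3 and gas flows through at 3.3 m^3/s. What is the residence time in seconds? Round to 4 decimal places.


tau = V / Q_flow
tau = 2.64 / 3.3 = 0.8000 s


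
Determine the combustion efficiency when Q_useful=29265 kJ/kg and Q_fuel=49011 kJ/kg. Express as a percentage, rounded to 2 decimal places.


Efficiency = (Q_useful / Q_fuel) * 100
Efficiency = (29265 / 49011) * 100
Efficiency = 0.5971 * 100 = 59.71%


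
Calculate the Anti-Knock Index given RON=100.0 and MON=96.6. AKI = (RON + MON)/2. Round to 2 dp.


AKI = (RON + MON) / 2
AKI = (100.0 + 96.6) / 2
AKI = 196.6 / 2 = 98.30


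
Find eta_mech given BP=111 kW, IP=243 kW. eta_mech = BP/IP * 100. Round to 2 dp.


eta_mech = (BP / IP) * 100
Ratio = 111 / 243 = 0.4568
eta_mech = 0.4568 * 100 = 45.68%


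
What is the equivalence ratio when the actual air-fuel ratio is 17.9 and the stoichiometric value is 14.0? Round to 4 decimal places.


phi = AFR_stoich / AFR_actual
phi = 14.0 / 17.9 = 0.7821


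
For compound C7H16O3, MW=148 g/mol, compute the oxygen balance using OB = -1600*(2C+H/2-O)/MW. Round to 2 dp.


OB = -1600 * (2C + H/2 - O) / MW
Inner = 2*7 + 16/2 - 3 = 19.00
OB = -1600 * 19.00 / 148 = -205.41%


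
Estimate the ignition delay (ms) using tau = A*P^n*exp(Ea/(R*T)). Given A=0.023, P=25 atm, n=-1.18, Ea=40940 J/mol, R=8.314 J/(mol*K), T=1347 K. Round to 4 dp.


tau = A * P^n * exp(Ea/(R*T))
P^n = 25^(-1.18) = 0.02240943
Ea/(R*T) = 40940/(8.314*1347) = 3.655697
exp(Ea/(R*T)) = 38.694492
tau = 0.023 * 0.02240943 * 38.694492 = 0.0199 ms


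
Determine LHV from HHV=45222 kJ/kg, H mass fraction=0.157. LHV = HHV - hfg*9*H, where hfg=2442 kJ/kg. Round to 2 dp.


LHV = HHV - hfg * 9 * H
Water correction = 2442 * 9 * 0.157 = 3450.546 kJ/kg
LHV = 45222 - 3450.546 = 41771.45 kJ/kg


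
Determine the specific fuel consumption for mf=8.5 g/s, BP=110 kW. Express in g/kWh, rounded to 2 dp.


SFC = (mf / BP) * 3600
Rate = 8.5 / 110 = 0.077273 g/(s*kW)
SFC = 0.077273 * 3600 = 278.18 g/kWh


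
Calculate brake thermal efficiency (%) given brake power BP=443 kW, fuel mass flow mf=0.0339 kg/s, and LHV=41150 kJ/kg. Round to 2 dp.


eta_BTE = (BP / (mf * LHV)) * 100
Denominator = 0.0339 * 41150 = 1394.9850 kW
eta_BTE = (443 / 1394.9850) * 100 = 31.76%


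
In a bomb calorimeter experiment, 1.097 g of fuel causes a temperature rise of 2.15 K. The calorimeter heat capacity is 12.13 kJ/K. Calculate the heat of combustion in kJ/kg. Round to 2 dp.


Hc = C_cal * delta_T / m_fuel
Q_released = 12.13 * 2.15 = 26.0795 kJ
m_fuel = 1.097 g = 1.097/1000 kg = 0.001097 kg
Hc = 26.0795 / 0.001097 = 23773.47 kJ/kg


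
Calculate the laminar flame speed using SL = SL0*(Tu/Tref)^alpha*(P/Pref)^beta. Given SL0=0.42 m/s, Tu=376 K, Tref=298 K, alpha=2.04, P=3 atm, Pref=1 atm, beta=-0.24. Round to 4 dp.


SL = SL0 * (Tu/Tref)^alpha * (P/Pref)^beta
T ratio = 376/298 = 1.26174497
(T ratio)^alpha = 1.26174497^2.04 = 1.606875
(P/Pref)^beta = 3^(-0.24) = 0.768229
SL = 0.42 * 1.606875 * 0.768229 = 0.5185 m/s


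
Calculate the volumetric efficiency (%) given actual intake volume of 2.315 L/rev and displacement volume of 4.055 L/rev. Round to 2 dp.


eta_v = (V_actual / V_disp) * 100
Ratio = 2.315 / 4.055 = 0.5709
eta_v = 0.5709 * 100 = 57.09%


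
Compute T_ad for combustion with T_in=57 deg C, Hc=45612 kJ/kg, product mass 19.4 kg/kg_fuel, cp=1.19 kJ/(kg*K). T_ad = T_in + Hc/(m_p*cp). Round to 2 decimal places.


T_ad = T_in + Hc / (m_p * cp)
Denominator = 19.4 * 1.19 = 23.0860
Temperature rise = 45612 / 23.0860 = 1975.74 K
T_ad = 57 + 1975.74 = 2032.74 deg C


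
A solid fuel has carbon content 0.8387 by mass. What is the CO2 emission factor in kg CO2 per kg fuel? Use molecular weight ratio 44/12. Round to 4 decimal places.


EF = C_frac * (M_CO2 / M_C)
EF = 0.8387 * (44/12)
EF = 0.8387 * 3.666667 = 3.0752 kg_CO2/kg_fuel


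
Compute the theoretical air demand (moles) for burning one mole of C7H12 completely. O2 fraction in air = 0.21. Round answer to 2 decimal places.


Balanced combustion: C7H12 + 10 O2 -> 7 CO2 + 6 H2O
O2 needed = C + H/4 = 7 + 12/4 = 10.00 moles
Air moles = O2 / 0.21 = 10.00 / 0.21 = 47.62 moles air


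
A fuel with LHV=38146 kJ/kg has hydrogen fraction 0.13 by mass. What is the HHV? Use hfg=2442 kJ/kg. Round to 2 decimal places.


HHV = LHV + hfg * 9 * H
Water addition = 2442 * 9 * 0.13 = 2857.140 kJ/kg
HHV = 38146 + 2857.140 = 41003.14 kJ/kg


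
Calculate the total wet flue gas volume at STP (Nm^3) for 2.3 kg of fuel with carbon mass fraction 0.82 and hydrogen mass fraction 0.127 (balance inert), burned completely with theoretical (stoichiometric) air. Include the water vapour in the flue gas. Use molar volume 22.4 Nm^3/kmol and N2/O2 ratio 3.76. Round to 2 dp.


Per kg fuel: CO2 = (C/12 kmol)*22.4 = (0.82/12)*22.4 = 1.53067 Nm^3
Per kg fuel: H2O = (H/2 kmol)*22.4 = (0.127/2)*22.4 = 1.42240 Nm^3
O2 needed per kg fuel = C/12 + H/4 = 0.82/12 + 0.127/4 = 0.10008333 kmol
Per kg fuel: N2 = O2*3.76*22.4 = 0.10008333*3.76*22.4 = 8.42942 Nm^3
Total per kg = 1.53067 + 1.42240 + 8.42942 = 11.38249 Nm^3
Total = 11.38249 * 2.3 = 26.18 Nm^3


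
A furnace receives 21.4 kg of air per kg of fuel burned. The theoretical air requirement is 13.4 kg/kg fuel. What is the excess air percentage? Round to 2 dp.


Excess air = actual - stoichiometric = 21.4 - 13.4 = 8.00 kg/kg fuel
Excess air % = (excess / stoich) * 100 = (8.00 / 13.4) * 100 = 59.70%


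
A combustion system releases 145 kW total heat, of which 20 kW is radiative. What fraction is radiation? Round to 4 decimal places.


f_rad = Q_rad / Q_total
f_rad = 20 / 145 = 0.1379


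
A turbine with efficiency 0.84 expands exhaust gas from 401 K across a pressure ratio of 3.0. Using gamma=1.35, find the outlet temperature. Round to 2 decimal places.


T_out = T_in * (1 - eta * (1 - PR^(-(gamma-1)/gamma)))
Exponent = -(1.35-1)/1.35 = -0.25925926
PR^exp = 3.0^(-0.25925926) = 0.75214556
Factor = 1 - 0.84*(1 - 0.75214556) = 0.79180227
T_out = 401 * 0.79180227 = 317.51 K


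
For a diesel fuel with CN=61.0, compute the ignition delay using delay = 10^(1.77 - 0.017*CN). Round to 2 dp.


delay = 10^(1.77 - 0.017*CN)
Exponent = 1.77 - 0.017*61.0 = 0.7330
delay = 10^0.7330 = 5.41 ms


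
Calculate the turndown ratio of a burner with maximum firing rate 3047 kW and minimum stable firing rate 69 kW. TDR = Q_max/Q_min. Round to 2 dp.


TDR = Q_max / Q_min
TDR = 3047 / 69 = 44.16


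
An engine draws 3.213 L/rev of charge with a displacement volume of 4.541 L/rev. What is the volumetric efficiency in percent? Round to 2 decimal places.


eta_v = (V_actual / V_disp) * 100
Ratio = 3.213 / 4.541 = 0.7076
eta_v = 0.7076 * 100 = 70.76%


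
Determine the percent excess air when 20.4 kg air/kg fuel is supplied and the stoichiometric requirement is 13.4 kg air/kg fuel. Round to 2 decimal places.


Excess air = actual - stoichiometric = 20.4 - 13.4 = 7.00 kg/kg fuel
Excess air % = (excess / stoich) * 100 = (7.00 / 13.4) * 100 = 52.24%


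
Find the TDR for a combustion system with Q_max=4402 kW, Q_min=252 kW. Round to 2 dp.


TDR = Q_max / Q_min
TDR = 4402 / 252 = 17.47


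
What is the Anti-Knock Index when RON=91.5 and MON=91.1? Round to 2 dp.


AKI = (RON + MON) / 2
AKI = (91.5 + 91.1) / 2
AKI = 182.6 / 2 = 91.30


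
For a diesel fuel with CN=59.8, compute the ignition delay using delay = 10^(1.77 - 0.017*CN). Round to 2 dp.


delay = 10^(1.77 - 0.017*CN)
Exponent = 1.77 - 0.017*59.8 = 0.7534
delay = 10^0.7534 = 5.67 ms


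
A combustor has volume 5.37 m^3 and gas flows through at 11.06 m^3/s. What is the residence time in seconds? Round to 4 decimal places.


tau = V / Q_flow
tau = 5.37 / 11.06 = 0.4855 s


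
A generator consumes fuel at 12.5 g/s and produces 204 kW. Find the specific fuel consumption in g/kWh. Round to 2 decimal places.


SFC = (mf / BP) * 3600
Rate = 12.5 / 204 = 0.061275 g/(s*kW)
SFC = 0.061275 * 3600 = 220.59 g/kWh


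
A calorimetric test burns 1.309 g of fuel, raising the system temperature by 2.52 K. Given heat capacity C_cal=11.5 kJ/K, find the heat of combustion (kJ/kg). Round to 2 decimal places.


Hc = C_cal * delta_T / m_fuel
Q_released = 11.5 * 2.52 = 28.9800 kJ
m_fuel = 1.309 g = 1.309/1000 kg = 0.001309 kg
Hc = 28.9800 / 0.001309 = 22139.04 kJ/kg


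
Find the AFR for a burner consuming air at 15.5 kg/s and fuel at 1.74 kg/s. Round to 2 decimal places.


AFR = m_air / m_fuel
AFR = 15.5 / 1.74 = 8.91


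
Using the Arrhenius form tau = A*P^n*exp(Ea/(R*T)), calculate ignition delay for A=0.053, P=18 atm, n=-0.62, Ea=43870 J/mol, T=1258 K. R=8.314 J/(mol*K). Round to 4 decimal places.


tau = A * P^n * exp(Ea/(R*T))
P^n = 18^(-0.62) = 0.16662150
Ea/(R*T) = 43870/(8.314*1258) = 4.194469
exp(Ea/(R*T)) = 66.318497
tau = 0.053 * 0.16662150 * 66.318497 = 0.5857 ms


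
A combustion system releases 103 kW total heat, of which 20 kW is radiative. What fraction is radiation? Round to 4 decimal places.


f_rad = Q_rad / Q_total
f_rad = 20 / 103 = 0.1942


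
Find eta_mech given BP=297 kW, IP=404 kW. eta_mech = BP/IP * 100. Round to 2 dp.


eta_mech = (BP / IP) * 100
Ratio = 297 / 404 = 0.7351
eta_mech = 0.7351 * 100 = 73.51%


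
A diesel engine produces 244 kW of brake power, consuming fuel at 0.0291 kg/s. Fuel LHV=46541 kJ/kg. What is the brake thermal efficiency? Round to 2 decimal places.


eta_BTE = (BP / (mf * LHV)) * 100
Denominator = 0.0291 * 46541 = 1354.3431 kW
eta_BTE = (244 / 1354.3431) * 100 = 18.02%


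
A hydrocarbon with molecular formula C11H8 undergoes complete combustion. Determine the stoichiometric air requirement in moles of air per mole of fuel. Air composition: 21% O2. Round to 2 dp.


Balanced combustion: C11H8 + 13 O2 -> 11 CO2 + 4 H2O
O2 needed = C + H/4 = 11 + 8/4 = 13.00 moles
Air moles = O2 / 0.21 = 13.00 / 0.21 = 61.90 moles air


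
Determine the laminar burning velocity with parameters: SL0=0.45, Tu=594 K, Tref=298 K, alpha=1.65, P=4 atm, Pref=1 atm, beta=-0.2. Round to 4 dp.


SL = SL0 * (Tu/Tref)^alpha * (P/Pref)^beta
T ratio = 594/298 = 1.99328859
(T ratio)^alpha = 1.99328859^1.65 = 3.120979
(P/Pref)^beta = 4^(-0.2) = 0.757858
SL = 0.45 * 3.120979 * 0.757858 = 1.0644 m/s


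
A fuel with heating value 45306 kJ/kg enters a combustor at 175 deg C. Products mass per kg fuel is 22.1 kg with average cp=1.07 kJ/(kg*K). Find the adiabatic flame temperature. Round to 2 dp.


T_ad = T_in + Hc / (m_p * cp)
Denominator = 22.1 * 1.07 = 23.6470
Temperature rise = 45306 / 23.6470 = 1915.93 K
T_ad = 175 + 1915.93 = 2090.93 deg C


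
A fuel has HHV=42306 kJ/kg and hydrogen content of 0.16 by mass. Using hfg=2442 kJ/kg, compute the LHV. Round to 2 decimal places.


LHV = HHV - hfg * 9 * H
Water correction = 2442 * 9 * 0.16 = 3516.480 kJ/kg
LHV = 42306 - 3516.480 = 38789.52 kJ/kg


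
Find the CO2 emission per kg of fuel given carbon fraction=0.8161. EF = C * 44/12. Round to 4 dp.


EF = C_frac * (M_CO2 / M_C)
EF = 0.8161 * (44/12)
EF = 0.8161 * 3.666667 = 2.9924 kg_CO2/kg_fuel


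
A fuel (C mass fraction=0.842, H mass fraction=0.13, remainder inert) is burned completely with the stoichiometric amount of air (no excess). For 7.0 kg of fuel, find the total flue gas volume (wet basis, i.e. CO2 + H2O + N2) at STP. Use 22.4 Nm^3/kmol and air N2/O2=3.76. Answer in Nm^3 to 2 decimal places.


Per kg fuel: CO2 = (C/12 kmol)*22.4 = (0.842/12)*22.4 = 1.57173 Nm^3
Per kg fuel: H2O = (H/2 kmol)*22.4 = (0.13/2)*22.4 = 1.45600 Nm^3
O2 needed per kg fuel = C/12 + H/4 = 0.842/12 + 0.13/4 = 0.10266667 kmol
Per kg fuel: N2 = O2*3.76*22.4 = 0.10266667*3.76*22.4 = 8.64700 Nm^3
Total per kg = 1.57173 + 1.45600 + 8.64700 = 11.67473 Nm^3
Total = 11.67473 * 7.0 = 81.72 Nm^3
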